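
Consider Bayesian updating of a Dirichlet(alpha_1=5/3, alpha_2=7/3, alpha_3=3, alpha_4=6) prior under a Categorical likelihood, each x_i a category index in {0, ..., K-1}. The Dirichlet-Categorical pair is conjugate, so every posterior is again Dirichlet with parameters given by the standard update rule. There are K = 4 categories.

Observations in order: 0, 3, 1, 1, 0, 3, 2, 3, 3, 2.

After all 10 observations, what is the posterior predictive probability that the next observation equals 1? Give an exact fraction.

obs 1: x=0 → posterior Dirichlet(8/3, 7/3, 3, 6)
obs 2: x=3 → posterior Dirichlet(8/3, 7/3, 3, 7)
obs 3: x=1 → posterior Dirichlet(8/3, 10/3, 3, 7)
obs 4: x=1 → posterior Dirichlet(8/3, 13/3, 3, 7)
obs 5: x=0 → posterior Dirichlet(11/3, 13/3, 3, 7)
obs 6: x=3 → posterior Dirichlet(11/3, 13/3, 3, 8)
obs 7: x=2 → posterior Dirichlet(11/3, 13/3, 4, 8)
obs 8: x=3 → posterior Dirichlet(11/3, 13/3, 4, 9)
obs 9: x=3 → posterior Dirichlet(11/3, 13/3, 4, 10)
obs 10: x=2 → posterior Dirichlet(11/3, 13/3, 5, 10)

13/69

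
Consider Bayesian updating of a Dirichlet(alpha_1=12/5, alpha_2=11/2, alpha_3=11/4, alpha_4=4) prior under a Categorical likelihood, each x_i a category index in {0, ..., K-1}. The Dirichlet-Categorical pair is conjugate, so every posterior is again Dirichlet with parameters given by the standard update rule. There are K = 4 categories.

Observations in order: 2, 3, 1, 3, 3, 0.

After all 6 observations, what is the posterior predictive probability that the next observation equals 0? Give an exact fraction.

obs 1: x=2 → posterior Dirichlet(12/5, 11/2, 15/4, 4)
obs 2: x=3 → posterior Dirichlet(12/5, 11/2, 15/4, 5)
obs 3: x=1 → posterior Dirichlet(12/5, 13/2, 15/4, 5)
obs 4: x=3 → posterior Dirichlet(12/5, 13/2, 15/4, 6)
obs 5: x=3 → posterior Dirichlet(12/5, 13/2, 15/4, 7)
obs 6: x=0 → posterior Dirichlet(17/5, 13/2, 15/4, 7)

68/413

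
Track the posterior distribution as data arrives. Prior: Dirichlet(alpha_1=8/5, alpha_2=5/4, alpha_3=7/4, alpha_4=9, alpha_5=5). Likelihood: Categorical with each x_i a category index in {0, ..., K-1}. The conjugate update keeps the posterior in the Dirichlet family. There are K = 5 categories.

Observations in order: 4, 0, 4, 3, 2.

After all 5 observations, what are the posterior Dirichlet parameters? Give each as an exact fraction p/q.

obs 1: x=4 → posterior Dirichlet(8/5, 5/4, 7/4, 9, 6)
obs 2: x=0 → posterior Dirichlet(13/5, 5/4, 7/4, 9, 6)
obs 3: x=4 → posterior Dirichlet(13/5, 5/4, 7/4, 9, 7)
obs 4: x=3 → posterior Dirichlet(13/5, 5/4, 7/4, 10, 7)
obs 5: x=2 → posterior Dirichlet(13/5, 5/4, 11/4, 10, 7)

alpha_1=13/5, alpha_2=5/4, alpha_3=11/4, alpha_4=10, alpha_5=7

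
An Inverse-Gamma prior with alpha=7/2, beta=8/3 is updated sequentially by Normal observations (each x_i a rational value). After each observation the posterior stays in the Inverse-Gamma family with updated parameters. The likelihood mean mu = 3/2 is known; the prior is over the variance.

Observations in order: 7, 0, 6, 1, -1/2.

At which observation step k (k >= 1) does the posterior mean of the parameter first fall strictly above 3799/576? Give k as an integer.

obs 1: x=7 → posterior Inverse-Gamma(4, 427/24)
obs 2: x=0 → posterior Inverse-Gamma(9/2, 227/12)
obs 3: x=6 → posterior Inverse-Gamma(5, 697/24)
obs 4: x=1 → posterior Inverse-Gamma(11/2, 175/6)
obs 5: x=-1/2 → posterior Inverse-Gamma(6, 187/6)

k = 3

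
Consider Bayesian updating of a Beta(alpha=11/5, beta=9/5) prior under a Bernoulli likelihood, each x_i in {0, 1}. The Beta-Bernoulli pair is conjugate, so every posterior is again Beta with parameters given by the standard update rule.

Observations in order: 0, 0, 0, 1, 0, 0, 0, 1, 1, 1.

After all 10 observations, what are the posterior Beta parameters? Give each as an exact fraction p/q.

alpha=31/5, beta=39/5

obs 1: x=0 → posterior Beta(11/5, 14/5)
obs 2: x=0 → posterior Beta(11/5, 19/5)
obs 3: x=0 → posterior Beta(11/5, 24/5)
obs 4: x=1 → posterior Beta(16/5, 24/5)
obs 5: x=0 → posterior Beta(16/5, 29/5)
obs 6: x=0 → posterior Beta(16/5, 34/5)
obs 7: x=0 → posterior Beta(16/5, 39/5)
obs 8: x=1 → posterior Beta(21/5, 39/5)
obs 9: x=1 → posterior Beta(26/5, 39/5)
obs 10: x=1 → posterior Beta(31/5, 39/5)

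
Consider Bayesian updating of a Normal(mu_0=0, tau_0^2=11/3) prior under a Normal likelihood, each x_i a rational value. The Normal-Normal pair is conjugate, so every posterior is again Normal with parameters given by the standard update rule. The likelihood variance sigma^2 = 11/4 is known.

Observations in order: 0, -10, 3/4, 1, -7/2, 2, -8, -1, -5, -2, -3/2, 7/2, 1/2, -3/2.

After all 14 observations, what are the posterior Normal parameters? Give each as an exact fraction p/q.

mu_0=-99/59, tau_0^2=11/59

obs 1: x=0 → posterior Normal(0, 11/7)
obs 2: x=-10 → posterior Normal(-40/11, 1)
obs 3: x=3/4 → posterior Normal(-37/15, 11/15)
obs 4: x=1 → posterior Normal(-33/19, 11/19)
obs 5: x=-7/2 → posterior Normal(-47/23, 11/23)
obs 6: x=2 → posterior Normal(-13/9, 11/27)
obs 7: x=-8 → posterior Normal(-71/31, 11/31)
obs 8: x=-1 → posterior Normal(-15/7, 11/35)
obs 9: x=-5 → posterior Normal(-95/39, 11/39)
obs 10: x=-2 → posterior Normal(-103/43, 11/43)
obs 11: x=-3/2 → posterior Normal(-109/47, 11/47)
obs 12: x=7/2 → posterior Normal(-95/51, 11/51)
obs 13: x=1/2 → posterior Normal(-93/55, 1/5)
obs 14: x=-3/2 → posterior Normal(-99/59, 11/59)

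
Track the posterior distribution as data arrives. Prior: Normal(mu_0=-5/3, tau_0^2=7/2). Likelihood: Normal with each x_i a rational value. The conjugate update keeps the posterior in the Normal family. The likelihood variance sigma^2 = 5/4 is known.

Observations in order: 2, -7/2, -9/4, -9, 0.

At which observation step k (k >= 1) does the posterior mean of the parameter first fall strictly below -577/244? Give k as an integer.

k = 4

obs 1: x=2 → posterior Normal(59/57, 35/38)
obs 2: x=-7/2 → posterior Normal(-8/9, 35/66)
obs 3: x=-9/4 → posterior Normal(-365/282, 35/94)
obs 4: x=-9 → posterior Normal(-1121/366, 35/122)
obs 5: x=0 → posterior Normal(-1121/450, 7/30)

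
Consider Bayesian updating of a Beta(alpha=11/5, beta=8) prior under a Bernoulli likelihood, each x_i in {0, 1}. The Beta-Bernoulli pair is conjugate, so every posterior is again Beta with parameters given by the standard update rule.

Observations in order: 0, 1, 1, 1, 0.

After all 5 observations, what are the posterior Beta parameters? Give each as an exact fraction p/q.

obs 1: x=0 → posterior Beta(11/5, 9)
obs 2: x=1 → posterior Beta(16/5, 9)
obs 3: x=1 → posterior Beta(21/5, 9)
obs 4: x=1 → posterior Beta(26/5, 9)
obs 5: x=0 → posterior Beta(26/5, 10)

alpha=26/5, beta=10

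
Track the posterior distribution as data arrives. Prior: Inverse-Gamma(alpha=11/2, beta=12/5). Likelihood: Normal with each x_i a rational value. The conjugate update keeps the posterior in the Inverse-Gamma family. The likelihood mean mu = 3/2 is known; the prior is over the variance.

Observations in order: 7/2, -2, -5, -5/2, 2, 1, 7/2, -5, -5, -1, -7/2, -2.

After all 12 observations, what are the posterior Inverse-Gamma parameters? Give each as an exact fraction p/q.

alpha=23/2, beta=1059/10

obs 1: x=7/2 → posterior Inverse-Gamma(6, 22/5)
obs 2: x=-2 → posterior Inverse-Gamma(13/2, 421/40)
obs 3: x=-5 → posterior Inverse-Gamma(7, 633/20)
obs 4: x=-5/2 → posterior Inverse-Gamma(15/2, 793/20)
obs 5: x=2 → posterior Inverse-Gamma(8, 1591/40)
obs 6: x=1 → posterior Inverse-Gamma(17/2, 399/10)
obs 7: x=7/2 → posterior Inverse-Gamma(9, 419/10)
obs 8: x=-5 → posterior Inverse-Gamma(19/2, 2521/40)
obs 9: x=-5 → posterior Inverse-Gamma(10, 1683/20)
obs 10: x=-1 → posterior Inverse-Gamma(21/2, 3491/40)
obs 11: x=-7/2 → posterior Inverse-Gamma(11, 3991/40)
obs 12: x=-2 → posterior Inverse-Gamma(23/2, 1059/10)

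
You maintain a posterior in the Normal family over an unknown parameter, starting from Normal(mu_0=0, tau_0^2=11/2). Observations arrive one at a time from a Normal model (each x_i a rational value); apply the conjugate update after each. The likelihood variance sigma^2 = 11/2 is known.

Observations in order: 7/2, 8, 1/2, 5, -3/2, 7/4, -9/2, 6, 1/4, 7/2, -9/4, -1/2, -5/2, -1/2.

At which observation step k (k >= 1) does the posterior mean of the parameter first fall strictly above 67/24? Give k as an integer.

obs 1: x=7/2 → posterior Normal(7/4, 11/4)
obs 2: x=8 → posterior Normal(23/6, 11/6)
obs 3: x=1/2 → posterior Normal(3, 11/8)
obs 4: x=5 → posterior Normal(17/5, 11/10)
obs 5: x=-3/2 → posterior Normal(31/12, 11/12)
obs 6: x=7/4 → posterior Normal(69/28, 11/14)
obs 7: x=-9/2 → posterior Normal(51/32, 11/16)
obs 8: x=6 → posterior Normal(25/12, 11/18)
obs 9: x=1/4 → posterior Normal(19/10, 11/20)
obs 10: x=7/2 → posterior Normal(45/22, 1/2)
obs 11: x=-9/4 → posterior Normal(27/16, 11/24)
obs 12: x=-1/2 → posterior Normal(79/52, 11/26)
obs 13: x=-5/2 → posterior Normal(69/56, 11/28)
obs 14: x=-1/2 → posterior Normal(67/60, 11/30)

k = 2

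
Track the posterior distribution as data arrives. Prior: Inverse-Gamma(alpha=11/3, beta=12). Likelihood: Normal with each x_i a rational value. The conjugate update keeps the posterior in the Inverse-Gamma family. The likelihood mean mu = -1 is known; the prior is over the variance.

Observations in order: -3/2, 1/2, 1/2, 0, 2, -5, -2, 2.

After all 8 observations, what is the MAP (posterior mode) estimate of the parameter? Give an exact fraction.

777/208

obs 1: x=-3/2 → posterior Inverse-Gamma(25/6, 97/8)
obs 2: x=1/2 → posterior Inverse-Gamma(14/3, 53/4)
obs 3: x=1/2 → posterior Inverse-Gamma(31/6, 115/8)
obs 4: x=0 → posterior Inverse-Gamma(17/3, 119/8)
obs 5: x=2 → posterior Inverse-Gamma(37/6, 155/8)
obs 6: x=-5 → posterior Inverse-Gamma(20/3, 219/8)
obs 7: x=-2 → posterior Inverse-Gamma(43/6, 223/8)
obs 8: x=2 → posterior Inverse-Gamma(23/3, 259/8)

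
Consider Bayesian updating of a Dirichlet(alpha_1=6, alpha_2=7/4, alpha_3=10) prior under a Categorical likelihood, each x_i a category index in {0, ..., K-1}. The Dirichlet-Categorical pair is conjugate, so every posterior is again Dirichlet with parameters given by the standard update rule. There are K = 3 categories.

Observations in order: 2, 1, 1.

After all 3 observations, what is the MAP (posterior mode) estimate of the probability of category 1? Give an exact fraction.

11/71

obs 1: x=2 → posterior Dirichlet(6, 7/4, 11)
obs 2: x=1 → posterior Dirichlet(6, 11/4, 11)
obs 3: x=1 → posterior Dirichlet(6, 15/4, 11)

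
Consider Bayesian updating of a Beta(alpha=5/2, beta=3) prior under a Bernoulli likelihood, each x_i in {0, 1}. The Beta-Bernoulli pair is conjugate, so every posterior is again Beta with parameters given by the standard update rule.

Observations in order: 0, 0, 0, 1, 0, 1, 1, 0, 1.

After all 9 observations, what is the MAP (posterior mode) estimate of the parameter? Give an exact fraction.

obs 1: x=0 → posterior Beta(5/2, 4)
obs 2: x=0 → posterior Beta(5/2, 5)
obs 3: x=0 → posterior Beta(5/2, 6)
obs 4: x=1 → posterior Beta(7/2, 6)
obs 5: x=0 → posterior Beta(7/2, 7)
obs 6: x=1 → posterior Beta(9/2, 7)
obs 7: x=1 → posterior Beta(11/2, 7)
obs 8: x=0 → posterior Beta(11/2, 8)
obs 9: x=1 → posterior Beta(13/2, 8)

11/25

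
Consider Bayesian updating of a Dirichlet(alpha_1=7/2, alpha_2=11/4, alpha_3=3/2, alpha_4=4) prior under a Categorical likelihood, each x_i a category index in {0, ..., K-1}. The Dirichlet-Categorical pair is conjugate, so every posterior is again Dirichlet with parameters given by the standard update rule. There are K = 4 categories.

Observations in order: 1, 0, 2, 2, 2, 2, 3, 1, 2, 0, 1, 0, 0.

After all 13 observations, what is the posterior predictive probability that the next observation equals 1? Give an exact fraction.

23/99

obs 1: x=1 → posterior Dirichlet(7/2, 15/4, 3/2, 4)
obs 2: x=0 → posterior Dirichlet(9/2, 15/4, 3/2, 4)
obs 3: x=2 → posterior Dirichlet(9/2, 15/4, 5/2, 4)
obs 4: x=2 → posterior Dirichlet(9/2, 15/4, 7/2, 4)
obs 5: x=2 → posterior Dirichlet(9/2, 15/4, 9/2, 4)
obs 6: x=2 → posterior Dirichlet(9/2, 15/4, 11/2, 4)
obs 7: x=3 → posterior Dirichlet(9/2, 15/4, 11/2, 5)
obs 8: x=1 → posterior Dirichlet(9/2, 19/4, 11/2, 5)
obs 9: x=2 → posterior Dirichlet(9/2, 19/4, 13/2, 5)
obs 10: x=0 → posterior Dirichlet(11/2, 19/4, 13/2, 5)
obs 11: x=1 → posterior Dirichlet(11/2, 23/4, 13/2, 5)
obs 12: x=0 → posterior Dirichlet(13/2, 23/4, 13/2, 5)
obs 13: x=0 → posterior Dirichlet(15/2, 23/4, 13/2, 5)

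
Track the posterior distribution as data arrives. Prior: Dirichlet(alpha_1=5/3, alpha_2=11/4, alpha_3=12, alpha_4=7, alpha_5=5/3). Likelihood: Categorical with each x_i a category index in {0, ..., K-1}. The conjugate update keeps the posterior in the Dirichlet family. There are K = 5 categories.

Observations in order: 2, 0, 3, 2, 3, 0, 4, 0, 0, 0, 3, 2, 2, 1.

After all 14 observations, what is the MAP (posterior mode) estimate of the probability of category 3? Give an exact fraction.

108/409

obs 1: x=2 → posterior Dirichlet(5/3, 11/4, 13, 7, 5/3)
obs 2: x=0 → posterior Dirichlet(8/3, 11/4, 13, 7, 5/3)
obs 3: x=3 → posterior Dirichlet(8/3, 11/4, 13, 8, 5/3)
obs 4: x=2 → posterior Dirichlet(8/3, 11/4, 14, 8, 5/3)
obs 5: x=3 → posterior Dirichlet(8/3, 11/4, 14, 9, 5/3)
obs 6: x=0 → posterior Dirichlet(11/3, 11/4, 14, 9, 5/3)
obs 7: x=4 → posterior Dirichlet(11/3, 11/4, 14, 9, 8/3)
obs 8: x=0 → posterior Dirichlet(14/3, 11/4, 14, 9, 8/3)
obs 9: x=0 → posterior Dirichlet(17/3, 11/4, 14, 9, 8/3)
obs 10: x=0 → posterior Dirichlet(20/3, 11/4, 14, 9, 8/3)
obs 11: x=3 → posterior Dirichlet(20/3, 11/4, 14, 10, 8/3)
obs 12: x=2 → posterior Dirichlet(20/3, 11/4, 15, 10, 8/3)
obs 13: x=2 → posterior Dirichlet(20/3, 11/4, 16, 10, 8/3)
obs 14: x=1 → posterior Dirichlet(20/3, 15/4, 16, 10, 8/3)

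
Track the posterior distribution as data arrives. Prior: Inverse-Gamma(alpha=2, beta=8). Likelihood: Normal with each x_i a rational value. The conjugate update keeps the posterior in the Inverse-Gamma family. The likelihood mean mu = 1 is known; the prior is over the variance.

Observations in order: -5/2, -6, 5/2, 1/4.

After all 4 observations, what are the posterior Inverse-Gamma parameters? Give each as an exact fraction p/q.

alpha=4, beta=1281/32

obs 1: x=-5/2 → posterior Inverse-Gamma(5/2, 113/8)
obs 2: x=-6 → posterior Inverse-Gamma(3, 309/8)
obs 3: x=5/2 → posterior Inverse-Gamma(7/2, 159/4)
obs 4: x=1/4 → posterior Inverse-Gamma(4, 1281/32)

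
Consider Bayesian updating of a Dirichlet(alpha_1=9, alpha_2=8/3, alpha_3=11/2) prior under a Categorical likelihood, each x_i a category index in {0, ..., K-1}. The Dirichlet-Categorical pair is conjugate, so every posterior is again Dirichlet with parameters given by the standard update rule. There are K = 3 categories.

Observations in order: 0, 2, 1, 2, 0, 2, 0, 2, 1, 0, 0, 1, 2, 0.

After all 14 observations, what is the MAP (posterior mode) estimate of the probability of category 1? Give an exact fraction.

28/169

obs 1: x=0 → posterior Dirichlet(10, 8/3, 11/2)
obs 2: x=2 → posterior Dirichlet(10, 8/3, 13/2)
obs 3: x=1 → posterior Dirichlet(10, 11/3, 13/2)
obs 4: x=2 → posterior Dirichlet(10, 11/3, 15/2)
obs 5: x=0 → posterior Dirichlet(11, 11/3, 15/2)
obs 6: x=2 → posterior Dirichlet(11, 11/3, 17/2)
obs 7: x=0 → posterior Dirichlet(12, 11/3, 17/2)
obs 8: x=2 → posterior Dirichlet(12, 11/3, 19/2)
obs 9: x=1 → posterior Dirichlet(12, 14/3, 19/2)
obs 10: x=0 → posterior Dirichlet(13, 14/3, 19/2)
obs 11: x=0 → posterior Dirichlet(14, 14/3, 19/2)
obs 12: x=1 → posterior Dirichlet(14, 17/3, 19/2)
obs 13: x=2 → posterior Dirichlet(14, 17/3, 21/2)
obs 14: x=0 → posterior Dirichlet(15, 17/3, 21/2)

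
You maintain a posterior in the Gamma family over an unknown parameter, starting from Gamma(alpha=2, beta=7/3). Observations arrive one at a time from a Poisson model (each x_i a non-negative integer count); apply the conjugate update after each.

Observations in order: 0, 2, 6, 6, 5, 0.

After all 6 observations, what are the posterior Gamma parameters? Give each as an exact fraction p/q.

alpha=21, beta=25/3

obs 1: x=0 → posterior Gamma(2, 10/3)
obs 2: x=2 → posterior Gamma(4, 13/3)
obs 3: x=6 → posterior Gamma(10, 16/3)
obs 4: x=6 → posterior Gamma(16, 19/3)
obs 5: x=5 → posterior Gamma(21, 22/3)
obs 6: x=0 → posterior Gamma(21, 25/3)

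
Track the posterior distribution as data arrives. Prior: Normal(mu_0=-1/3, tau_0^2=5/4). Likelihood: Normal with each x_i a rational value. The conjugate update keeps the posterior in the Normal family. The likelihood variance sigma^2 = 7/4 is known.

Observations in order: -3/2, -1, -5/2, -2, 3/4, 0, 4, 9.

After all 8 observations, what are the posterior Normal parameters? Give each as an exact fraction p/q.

obs 1: x=-3/2 → posterior Normal(-59/72, 35/48)
obs 2: x=-1 → posterior Normal(-89/102, 35/68)
obs 3: x=-5/2 → posterior Normal(-41/33, 35/88)
obs 4: x=-2 → posterior Normal(-112/81, 35/108)
obs 5: x=3/4 → posterior Normal(-403/384, 35/128)
obs 6: x=0 → posterior Normal(-403/444, 35/148)
obs 7: x=4 → posterior Normal(-163/504, 5/24)
obs 8: x=9 → posterior Normal(377/564, 35/188)

mu_0=377/564, tau_0^2=35/188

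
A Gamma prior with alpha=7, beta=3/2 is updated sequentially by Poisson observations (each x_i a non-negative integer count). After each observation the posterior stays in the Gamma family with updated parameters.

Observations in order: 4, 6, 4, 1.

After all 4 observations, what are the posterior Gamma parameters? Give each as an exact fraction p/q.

alpha=22, beta=11/2

obs 1: x=4 → posterior Gamma(11, 5/2)
obs 2: x=6 → posterior Gamma(17, 7/2)
obs 3: x=4 → posterior Gamma(21, 9/2)
obs 4: x=1 → posterior Gamma(22, 11/2)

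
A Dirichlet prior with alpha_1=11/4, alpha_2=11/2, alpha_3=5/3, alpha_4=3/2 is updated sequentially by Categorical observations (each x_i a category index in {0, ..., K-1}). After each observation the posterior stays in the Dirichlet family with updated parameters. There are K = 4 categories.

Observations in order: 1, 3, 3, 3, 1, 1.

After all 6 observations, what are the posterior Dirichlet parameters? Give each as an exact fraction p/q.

obs 1: x=1 → posterior Dirichlet(11/4, 13/2, 5/3, 3/2)
obs 2: x=3 → posterior Dirichlet(11/4, 13/2, 5/3, 5/2)
obs 3: x=3 → posterior Dirichlet(11/4, 13/2, 5/3, 7/2)
obs 4: x=3 → posterior Dirichlet(11/4, 13/2, 5/3, 9/2)
obs 5: x=1 → posterior Dirichlet(11/4, 15/2, 5/3, 9/2)
obs 6: x=1 → posterior Dirichlet(11/4, 17/2, 5/3, 9/2)

alpha_1=11/4, alpha_2=17/2, alpha_3=5/3, alpha_4=9/2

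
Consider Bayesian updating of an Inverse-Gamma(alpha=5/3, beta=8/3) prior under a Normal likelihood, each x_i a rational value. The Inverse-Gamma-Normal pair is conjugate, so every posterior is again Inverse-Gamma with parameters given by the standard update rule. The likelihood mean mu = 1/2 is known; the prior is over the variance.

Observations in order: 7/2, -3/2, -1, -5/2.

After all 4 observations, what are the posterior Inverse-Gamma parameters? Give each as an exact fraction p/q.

alpha=11/3, beta=355/24

obs 1: x=7/2 → posterior Inverse-Gamma(13/6, 43/6)
obs 2: x=-3/2 → posterior Inverse-Gamma(8/3, 55/6)
obs 3: x=-1 → posterior Inverse-Gamma(19/6, 247/24)
obs 4: x=-5/2 → posterior Inverse-Gamma(11/3, 355/24)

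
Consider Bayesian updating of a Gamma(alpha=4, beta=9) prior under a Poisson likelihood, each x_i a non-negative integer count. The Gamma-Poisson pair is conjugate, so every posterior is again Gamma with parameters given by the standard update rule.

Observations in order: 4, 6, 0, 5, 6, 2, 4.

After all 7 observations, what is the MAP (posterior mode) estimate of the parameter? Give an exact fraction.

obs 1: x=4 → posterior Gamma(8, 10)
obs 2: x=6 → posterior Gamma(14, 11)
obs 3: x=0 → posterior Gamma(14, 12)
obs 4: x=5 → posterior Gamma(19, 13)
obs 5: x=6 → posterior Gamma(25, 14)
obs 6: x=2 → posterior Gamma(27, 15)
obs 7: x=4 → posterior Gamma(31, 16)

15/8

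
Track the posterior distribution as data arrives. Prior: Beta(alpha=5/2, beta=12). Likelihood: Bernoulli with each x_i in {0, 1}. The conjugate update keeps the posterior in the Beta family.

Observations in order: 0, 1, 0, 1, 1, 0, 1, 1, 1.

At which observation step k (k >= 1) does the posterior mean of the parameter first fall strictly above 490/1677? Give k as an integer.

obs 1: x=0 → posterior Beta(5/2, 13)
obs 2: x=1 → posterior Beta(7/2, 13)
obs 3: x=0 → posterior Beta(7/2, 14)
obs 4: x=1 → posterior Beta(9/2, 14)
obs 5: x=1 → posterior Beta(11/2, 14)
obs 6: x=0 → posterior Beta(11/2, 15)
obs 7: x=1 → posterior Beta(13/2, 15)
obs 8: x=1 → posterior Beta(15/2, 15)
obs 9: x=1 → posterior Beta(17/2, 15)

k = 7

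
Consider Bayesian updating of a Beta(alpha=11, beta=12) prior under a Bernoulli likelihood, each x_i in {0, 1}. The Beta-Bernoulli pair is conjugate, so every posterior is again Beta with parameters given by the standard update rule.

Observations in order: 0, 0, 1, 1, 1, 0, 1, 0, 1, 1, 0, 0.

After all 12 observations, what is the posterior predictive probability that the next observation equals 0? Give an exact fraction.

obs 1: x=0 → posterior Beta(11, 13)
obs 2: x=0 → posterior Beta(11, 14)
obs 3: x=1 → posterior Beta(12, 14)
obs 4: x=1 → posterior Beta(13, 14)
obs 5: x=1 → posterior Beta(14, 14)
obs 6: x=0 → posterior Beta(14, 15)
obs 7: x=1 → posterior Beta(15, 15)
obs 8: x=0 → posterior Beta(15, 16)
obs 9: x=1 → posterior Beta(16, 16)
obs 10: x=1 → posterior Beta(17, 16)
obs 11: x=0 → posterior Beta(17, 17)
obs 12: x=0 → posterior Beta(17, 18)

18/35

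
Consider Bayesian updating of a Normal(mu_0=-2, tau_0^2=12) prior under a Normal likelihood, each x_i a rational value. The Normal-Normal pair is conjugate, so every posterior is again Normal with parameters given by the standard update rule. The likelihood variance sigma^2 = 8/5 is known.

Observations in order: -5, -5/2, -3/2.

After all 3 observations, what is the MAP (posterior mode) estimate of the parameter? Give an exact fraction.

obs 1: x=-5 → posterior Normal(-79/17, 24/17)
obs 2: x=-5/2 → posterior Normal(-233/64, 3/4)
obs 3: x=-3/2 → posterior Normal(-139/47, 24/47)

-139/47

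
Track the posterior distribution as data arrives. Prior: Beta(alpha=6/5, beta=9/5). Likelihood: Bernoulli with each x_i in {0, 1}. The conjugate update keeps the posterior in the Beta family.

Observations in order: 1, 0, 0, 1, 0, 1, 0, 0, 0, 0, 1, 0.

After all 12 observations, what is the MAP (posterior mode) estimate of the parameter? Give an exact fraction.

21/65

obs 1: x=1 → posterior Beta(11/5, 9/5)
obs 2: x=0 → posterior Beta(11/5, 14/5)
obs 3: x=0 → posterior Beta(11/5, 19/5)
obs 4: x=1 → posterior Beta(16/5, 19/5)
obs 5: x=0 → posterior Beta(16/5, 24/5)
obs 6: x=1 → posterior Beta(21/5, 24/5)
obs 7: x=0 → posterior Beta(21/5, 29/5)
obs 8: x=0 → posterior Beta(21/5, 34/5)
obs 9: x=0 → posterior Beta(21/5, 39/5)
obs 10: x=0 → posterior Beta(21/5, 44/5)
obs 11: x=1 → posterior Beta(26/5, 44/5)
obs 12: x=0 → posterior Beta(26/5, 49/5)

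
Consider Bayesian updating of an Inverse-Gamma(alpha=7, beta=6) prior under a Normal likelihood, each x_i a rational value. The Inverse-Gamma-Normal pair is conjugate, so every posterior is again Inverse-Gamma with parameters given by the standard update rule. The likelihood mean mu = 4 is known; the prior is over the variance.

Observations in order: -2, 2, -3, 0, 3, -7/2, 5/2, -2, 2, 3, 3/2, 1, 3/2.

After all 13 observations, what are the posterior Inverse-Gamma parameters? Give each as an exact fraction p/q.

alpha=27/2, beta=239/2

obs 1: x=-2 → posterior Inverse-Gamma(15/2, 24)
obs 2: x=2 → posterior Inverse-Gamma(8, 26)
obs 3: x=-3 → posterior Inverse-Gamma(17/2, 101/2)
obs 4: x=0 → posterior Inverse-Gamma(9, 117/2)
obs 5: x=3 → posterior Inverse-Gamma(19/2, 59)
obs 6: x=-7/2 → posterior Inverse-Gamma(10, 697/8)
obs 7: x=5/2 → posterior Inverse-Gamma(21/2, 353/4)
obs 8: x=-2 → posterior Inverse-Gamma(11, 425/4)
obs 9: x=2 → posterior Inverse-Gamma(23/2, 433/4)
obs 10: x=3 → posterior Inverse-Gamma(12, 435/4)
obs 11: x=3/2 → posterior Inverse-Gamma(25/2, 895/8)
obs 12: x=1 → posterior Inverse-Gamma(13, 931/8)
obs 13: x=3/2 → posterior Inverse-Gamma(27/2, 239/2)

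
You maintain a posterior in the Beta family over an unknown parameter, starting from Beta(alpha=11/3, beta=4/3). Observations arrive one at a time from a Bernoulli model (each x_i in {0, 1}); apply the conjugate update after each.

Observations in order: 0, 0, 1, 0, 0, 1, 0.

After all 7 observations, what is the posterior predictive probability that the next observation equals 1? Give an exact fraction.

17/36

obs 1: x=0 → posterior Beta(11/3, 7/3)
obs 2: x=0 → posterior Beta(11/3, 10/3)
obs 3: x=1 → posterior Beta(14/3, 10/3)
obs 4: x=0 → posterior Beta(14/3, 13/3)
obs 5: x=0 → posterior Beta(14/3, 16/3)
obs 6: x=1 → posterior Beta(17/3, 16/3)
obs 7: x=0 → posterior Beta(17/3, 19/3)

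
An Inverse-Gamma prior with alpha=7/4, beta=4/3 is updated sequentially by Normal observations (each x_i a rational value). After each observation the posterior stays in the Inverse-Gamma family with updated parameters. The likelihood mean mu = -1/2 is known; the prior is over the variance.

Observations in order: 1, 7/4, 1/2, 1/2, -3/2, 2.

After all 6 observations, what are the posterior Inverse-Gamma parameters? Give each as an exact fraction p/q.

alpha=19/4, beta=923/96

obs 1: x=1 → posterior Inverse-Gamma(9/4, 59/24)
obs 2: x=7/4 → posterior Inverse-Gamma(11/4, 479/96)
obs 3: x=1/2 → posterior Inverse-Gamma(13/4, 527/96)
obs 4: x=1/2 → posterior Inverse-Gamma(15/4, 575/96)
obs 5: x=-3/2 → posterior Inverse-Gamma(17/4, 623/96)
obs 6: x=2 → posterior Inverse-Gamma(19/4, 923/96)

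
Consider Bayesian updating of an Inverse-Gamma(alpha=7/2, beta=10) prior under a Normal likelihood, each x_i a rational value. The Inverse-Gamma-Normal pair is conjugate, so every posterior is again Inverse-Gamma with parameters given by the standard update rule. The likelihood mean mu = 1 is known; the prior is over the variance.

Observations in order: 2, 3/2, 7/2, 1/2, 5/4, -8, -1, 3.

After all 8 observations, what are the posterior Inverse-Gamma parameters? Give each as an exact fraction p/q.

obs 1: x=2 → posterior Inverse-Gamma(4, 21/2)
obs 2: x=3/2 → posterior Inverse-Gamma(9/2, 85/8)
obs 3: x=7/2 → posterior Inverse-Gamma(5, 55/4)
obs 4: x=1/2 → posterior Inverse-Gamma(11/2, 111/8)
obs 5: x=5/4 → posterior Inverse-Gamma(6, 445/32)
obs 6: x=-8 → posterior Inverse-Gamma(13/2, 1741/32)
obs 7: x=-1 → posterior Inverse-Gamma(7, 1805/32)
obs 8: x=3 → posterior Inverse-Gamma(15/2, 1869/32)

alpha=15/2, beta=1869/32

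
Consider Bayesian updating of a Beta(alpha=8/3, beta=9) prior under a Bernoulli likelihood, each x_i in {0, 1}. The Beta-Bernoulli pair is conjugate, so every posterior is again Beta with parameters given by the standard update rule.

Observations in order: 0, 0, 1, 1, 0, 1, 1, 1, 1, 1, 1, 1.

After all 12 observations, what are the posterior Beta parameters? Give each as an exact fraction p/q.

obs 1: x=0 → posterior Beta(8/3, 10)
obs 2: x=0 → posterior Beta(8/3, 11)
obs 3: x=1 → posterior Beta(11/3, 11)
obs 4: x=1 → posterior Beta(14/3, 11)
obs 5: x=0 → posterior Beta(14/3, 12)
obs 6: x=1 → posterior Beta(17/3, 12)
obs 7: x=1 → posterior Beta(20/3, 12)
obs 8: x=1 → posterior Beta(23/3, 12)
obs 9: x=1 → posterior Beta(26/3, 12)
obs 10: x=1 → posterior Beta(29/3, 12)
obs 11: x=1 → posterior Beta(32/3, 12)
obs 12: x=1 → posterior Beta(35/3, 12)

alpha=35/3, beta=12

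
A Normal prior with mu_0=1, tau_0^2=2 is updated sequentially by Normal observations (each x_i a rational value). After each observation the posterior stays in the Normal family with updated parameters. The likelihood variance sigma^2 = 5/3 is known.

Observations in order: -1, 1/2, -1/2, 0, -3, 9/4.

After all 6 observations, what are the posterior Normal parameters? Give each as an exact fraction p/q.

obs 1: x=-1 → posterior Normal(-1/11, 10/11)
obs 2: x=1/2 → posterior Normal(2/17, 10/17)
obs 3: x=-1/2 → posterior Normal(-1/23, 10/23)
obs 4: x=0 → posterior Normal(-1/29, 10/29)
obs 5: x=-3 → posterior Normal(-19/35, 2/7)
obs 6: x=9/4 → posterior Normal(-11/82, 10/41)

mu_0=-11/82, tau_0^2=10/41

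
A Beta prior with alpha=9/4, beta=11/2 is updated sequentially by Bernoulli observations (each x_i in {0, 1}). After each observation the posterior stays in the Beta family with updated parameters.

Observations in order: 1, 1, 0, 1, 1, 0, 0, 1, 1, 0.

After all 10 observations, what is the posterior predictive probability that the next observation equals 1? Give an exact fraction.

obs 1: x=1 → posterior Beta(13/4, 11/2)
obs 2: x=1 → posterior Beta(17/4, 11/2)
obs 3: x=0 → posterior Beta(17/4, 13/2)
obs 4: x=1 → posterior Beta(21/4, 13/2)
obs 5: x=1 → posterior Beta(25/4, 13/2)
obs 6: x=0 → posterior Beta(25/4, 15/2)
obs 7: x=0 → posterior Beta(25/4, 17/2)
obs 8: x=1 → posterior Beta(29/4, 17/2)
obs 9: x=1 → posterior Beta(33/4, 17/2)
obs 10: x=0 → posterior Beta(33/4, 19/2)

33/71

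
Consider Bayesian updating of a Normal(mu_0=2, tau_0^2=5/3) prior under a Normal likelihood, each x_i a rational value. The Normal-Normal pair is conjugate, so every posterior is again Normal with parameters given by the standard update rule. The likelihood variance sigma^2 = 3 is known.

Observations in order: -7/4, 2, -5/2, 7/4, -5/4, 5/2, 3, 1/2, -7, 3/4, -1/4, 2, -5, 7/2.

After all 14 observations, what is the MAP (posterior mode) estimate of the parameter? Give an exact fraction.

37/316

obs 1: x=-7/4 → posterior Normal(37/56, 15/14)
obs 2: x=2 → posterior Normal(77/76, 15/19)
obs 3: x=-5/2 → posterior Normal(9/32, 5/8)
obs 4: x=7/4 → posterior Normal(31/58, 15/29)
obs 5: x=-5/4 → posterior Normal(37/136, 15/34)
obs 6: x=5/2 → posterior Normal(29/52, 5/13)
obs 7: x=3 → posterior Normal(147/176, 15/44)
obs 8: x=1/2 → posterior Normal(157/196, 15/49)
obs 9: x=-7 → posterior Normal(17/216, 5/18)
obs 10: x=3/4 → posterior Normal(8/59, 15/59)
obs 11: x=-1/4 → posterior Normal(27/256, 15/64)
obs 12: x=2 → posterior Normal(67/276, 5/23)
obs 13: x=-5 → posterior Normal(-33/296, 15/74)
obs 14: x=7/2 → posterior Normal(37/316, 15/79)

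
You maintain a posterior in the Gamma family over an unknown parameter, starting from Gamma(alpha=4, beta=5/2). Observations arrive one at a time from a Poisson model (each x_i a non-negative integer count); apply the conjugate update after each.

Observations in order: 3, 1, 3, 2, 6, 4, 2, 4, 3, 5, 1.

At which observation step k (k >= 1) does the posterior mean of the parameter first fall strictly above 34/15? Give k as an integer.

obs 1: x=3 → posterior Gamma(7, 7/2)
obs 2: x=1 → posterior Gamma(8, 9/2)
obs 3: x=3 → posterior Gamma(11, 11/2)
obs 4: x=2 → posterior Gamma(13, 13/2)
obs 5: x=6 → posterior Gamma(19, 15/2)
obs 6: x=4 → posterior Gamma(23, 17/2)
obs 7: x=2 → posterior Gamma(25, 19/2)
obs 8: x=4 → posterior Gamma(29, 21/2)
obs 9: x=3 → posterior Gamma(32, 23/2)
obs 10: x=5 → posterior Gamma(37, 25/2)
obs 11: x=1 → posterior Gamma(38, 27/2)

k = 5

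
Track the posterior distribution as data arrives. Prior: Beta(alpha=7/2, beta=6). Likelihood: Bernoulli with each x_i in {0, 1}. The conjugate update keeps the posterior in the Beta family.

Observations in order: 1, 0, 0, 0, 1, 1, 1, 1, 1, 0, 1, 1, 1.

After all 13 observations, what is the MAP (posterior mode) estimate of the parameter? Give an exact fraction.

obs 1: x=1 → posterior Beta(9/2, 6)
obs 2: x=0 → posterior Beta(9/2, 7)
obs 3: x=0 → posterior Beta(9/2, 8)
obs 4: x=0 → posterior Beta(9/2, 9)
obs 5: x=1 → posterior Beta(11/2, 9)
obs 6: x=1 → posterior Beta(13/2, 9)
obs 7: x=1 → posterior Beta(15/2, 9)
obs 8: x=1 → posterior Beta(17/2, 9)
obs 9: x=1 → posterior Beta(19/2, 9)
obs 10: x=0 → posterior Beta(19/2, 10)
obs 11: x=1 → posterior Beta(21/2, 10)
obs 12: x=1 → posterior Beta(23/2, 10)
obs 13: x=1 → posterior Beta(25/2, 10)

23/41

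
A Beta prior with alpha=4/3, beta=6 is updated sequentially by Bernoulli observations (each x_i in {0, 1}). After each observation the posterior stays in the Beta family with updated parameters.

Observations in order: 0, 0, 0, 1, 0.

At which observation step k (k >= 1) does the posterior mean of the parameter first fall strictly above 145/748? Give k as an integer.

k = 4

obs 1: x=0 → posterior Beta(4/3, 7)
obs 2: x=0 → posterior Beta(4/3, 8)
obs 3: x=0 → posterior Beta(4/3, 9)
obs 4: x=1 → posterior Beta(7/3, 9)
obs 5: x=0 → posterior Beta(7/3, 10)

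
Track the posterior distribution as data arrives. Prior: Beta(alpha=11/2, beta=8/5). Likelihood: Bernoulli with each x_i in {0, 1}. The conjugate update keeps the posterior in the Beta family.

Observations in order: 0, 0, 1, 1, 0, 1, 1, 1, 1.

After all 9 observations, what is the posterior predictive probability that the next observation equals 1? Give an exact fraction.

5/7

obs 1: x=0 → posterior Beta(11/2, 13/5)
obs 2: x=0 → posterior Beta(11/2, 18/5)
obs 3: x=1 → posterior Beta(13/2, 18/5)
obs 4: x=1 → posterior Beta(15/2, 18/5)
obs 5: x=0 → posterior Beta(15/2, 23/5)
obs 6: x=1 → posterior Beta(17/2, 23/5)
obs 7: x=1 → posterior Beta(19/2, 23/5)
obs 8: x=1 → posterior Beta(21/2, 23/5)
obs 9: x=1 → posterior Beta(23/2, 23/5)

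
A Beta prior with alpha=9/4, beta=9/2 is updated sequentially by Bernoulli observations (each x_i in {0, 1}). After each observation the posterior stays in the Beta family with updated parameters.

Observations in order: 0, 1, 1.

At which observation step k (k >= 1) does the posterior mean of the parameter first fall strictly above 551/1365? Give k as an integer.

obs 1: x=0 → posterior Beta(9/4, 11/2)
obs 2: x=1 → posterior Beta(13/4, 11/2)
obs 3: x=1 → posterior Beta(17/4, 11/2)

k = 3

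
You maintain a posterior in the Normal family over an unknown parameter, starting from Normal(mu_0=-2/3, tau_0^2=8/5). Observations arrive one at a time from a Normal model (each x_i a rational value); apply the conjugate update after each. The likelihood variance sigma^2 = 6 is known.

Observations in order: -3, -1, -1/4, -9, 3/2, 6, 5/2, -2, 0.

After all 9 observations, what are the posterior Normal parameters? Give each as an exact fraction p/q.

obs 1: x=-3 → posterior Normal(-22/19, 24/19)
obs 2: x=-1 → posterior Normal(-26/23, 24/23)
obs 3: x=-1/4 → posterior Normal(-1, 8/9)
obs 4: x=-9 → posterior Normal(-63/31, 24/31)
obs 5: x=3/2 → posterior Normal(-57/35, 24/35)
obs 6: x=6 → posterior Normal(-11/13, 8/13)
obs 7: x=5/2 → posterior Normal(-23/43, 24/43)
obs 8: x=-2 → posterior Normal(-31/47, 24/47)
obs 9: x=0 → posterior Normal(-31/51, 8/17)

mu_0=-31/51, tau_0^2=8/17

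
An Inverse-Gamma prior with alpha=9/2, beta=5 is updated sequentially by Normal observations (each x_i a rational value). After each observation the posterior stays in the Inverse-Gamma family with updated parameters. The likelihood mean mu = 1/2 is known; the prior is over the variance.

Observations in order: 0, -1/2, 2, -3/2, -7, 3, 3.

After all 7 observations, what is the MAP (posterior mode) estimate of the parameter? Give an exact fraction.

obs 1: x=0 → posterior Inverse-Gamma(5, 41/8)
obs 2: x=-1/2 → posterior Inverse-Gamma(11/2, 45/8)
obs 3: x=2 → posterior Inverse-Gamma(6, 27/4)
obs 4: x=-3/2 → posterior Inverse-Gamma(13/2, 35/4)
obs 5: x=-7 → posterior Inverse-Gamma(7, 295/8)
obs 6: x=3 → posterior Inverse-Gamma(15/2, 40)
obs 7: x=3 → posterior Inverse-Gamma(8, 345/8)

115/24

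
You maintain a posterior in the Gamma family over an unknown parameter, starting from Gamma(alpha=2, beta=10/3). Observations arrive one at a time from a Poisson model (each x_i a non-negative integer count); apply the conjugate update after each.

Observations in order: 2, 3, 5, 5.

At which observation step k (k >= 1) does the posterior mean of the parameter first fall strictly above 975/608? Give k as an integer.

obs 1: x=2 → posterior Gamma(4, 13/3)
obs 2: x=3 → posterior Gamma(7, 16/3)
obs 3: x=5 → posterior Gamma(12, 19/3)
obs 4: x=5 → posterior Gamma(17, 22/3)

k = 3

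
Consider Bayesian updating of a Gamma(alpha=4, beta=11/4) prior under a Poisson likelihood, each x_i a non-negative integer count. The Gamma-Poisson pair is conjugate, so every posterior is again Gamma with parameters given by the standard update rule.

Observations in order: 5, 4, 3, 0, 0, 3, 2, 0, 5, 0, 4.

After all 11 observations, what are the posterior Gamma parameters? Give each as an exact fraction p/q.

obs 1: x=5 → posterior Gamma(9, 15/4)
obs 2: x=4 → posterior Gamma(13, 19/4)
obs 3: x=3 → posterior Gamma(16, 23/4)
obs 4: x=0 → posterior Gamma(16, 27/4)
obs 5: x=0 → posterior Gamma(16, 31/4)
obs 6: x=3 → posterior Gamma(19, 35/4)
obs 7: x=2 → posterior Gamma(21, 39/4)
obs 8: x=0 → posterior Gamma(21, 43/4)
obs 9: x=5 → posterior Gamma(26, 47/4)
obs 10: x=0 → posterior Gamma(26, 51/4)
obs 11: x=4 → posterior Gamma(30, 55/4)

alpha=30, beta=55/4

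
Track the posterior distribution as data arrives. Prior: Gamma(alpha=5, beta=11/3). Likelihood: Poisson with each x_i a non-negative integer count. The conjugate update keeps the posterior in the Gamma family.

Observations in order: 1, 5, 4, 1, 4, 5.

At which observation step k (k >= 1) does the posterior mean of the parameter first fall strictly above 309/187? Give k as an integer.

obs 1: x=1 → posterior Gamma(6, 14/3)
obs 2: x=5 → posterior Gamma(11, 17/3)
obs 3: x=4 → posterior Gamma(15, 20/3)
obs 4: x=1 → posterior Gamma(16, 23/3)
obs 5: x=4 → posterior Gamma(20, 26/3)
obs 6: x=5 → posterior Gamma(25, 29/3)

k = 2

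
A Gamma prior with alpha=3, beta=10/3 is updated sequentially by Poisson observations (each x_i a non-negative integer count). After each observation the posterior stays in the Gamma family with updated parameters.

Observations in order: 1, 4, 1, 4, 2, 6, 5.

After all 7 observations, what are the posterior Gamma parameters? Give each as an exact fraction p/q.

alpha=26, beta=31/3

obs 1: x=1 → posterior Gamma(4, 13/3)
obs 2: x=4 → posterior Gamma(8, 16/3)
obs 3: x=1 → posterior Gamma(9, 19/3)
obs 4: x=4 → posterior Gamma(13, 22/3)
obs 5: x=2 → posterior Gamma(15, 25/3)
obs 6: x=6 → posterior Gamma(21, 28/3)
obs 7: x=5 → posterior Gamma(26, 31/3)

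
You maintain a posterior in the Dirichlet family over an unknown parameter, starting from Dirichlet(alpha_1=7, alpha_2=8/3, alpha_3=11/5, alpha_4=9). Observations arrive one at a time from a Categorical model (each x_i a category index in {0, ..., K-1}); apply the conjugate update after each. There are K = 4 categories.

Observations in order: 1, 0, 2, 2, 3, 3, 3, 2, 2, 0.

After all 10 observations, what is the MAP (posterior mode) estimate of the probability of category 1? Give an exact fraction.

obs 1: x=1 → posterior Dirichlet(7, 11/3, 11/5, 9)
obs 2: x=0 → posterior Dirichlet(8, 11/3, 11/5, 9)
obs 3: x=2 → posterior Dirichlet(8, 11/3, 16/5, 9)
obs 4: x=2 → posterior Dirichlet(8, 11/3, 21/5, 9)
obs 5: x=3 → posterior Dirichlet(8, 11/3, 21/5, 10)
obs 6: x=3 → posterior Dirichlet(8, 11/3, 21/5, 11)
obs 7: x=3 → posterior Dirichlet(8, 11/3, 21/5, 12)
obs 8: x=2 → posterior Dirichlet(8, 11/3, 26/5, 12)
obs 9: x=2 → posterior Dirichlet(8, 11/3, 31/5, 12)
obs 10: x=0 → posterior Dirichlet(9, 11/3, 31/5, 12)

40/403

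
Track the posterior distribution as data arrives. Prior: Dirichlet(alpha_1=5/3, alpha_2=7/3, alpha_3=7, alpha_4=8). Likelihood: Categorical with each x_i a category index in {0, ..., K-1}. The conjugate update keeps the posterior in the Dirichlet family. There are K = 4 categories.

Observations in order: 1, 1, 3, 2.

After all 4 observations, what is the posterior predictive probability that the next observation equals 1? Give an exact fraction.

obs 1: x=1 → posterior Dirichlet(5/3, 10/3, 7, 8)
obs 2: x=1 → posterior Dirichlet(5/3, 13/3, 7, 8)
obs 3: x=3 → posterior Dirichlet(5/3, 13/3, 7, 9)
obs 4: x=2 → posterior Dirichlet(5/3, 13/3, 8, 9)

13/69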